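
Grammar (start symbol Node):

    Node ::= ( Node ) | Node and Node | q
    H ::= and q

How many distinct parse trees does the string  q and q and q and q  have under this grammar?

5

Parse trees for q and q and q and q:
  [Node [Node q] and [Node [Node q] and [Node [Node q] and [Node q]]]]
  [Node [Node q] and [Node [Node [Node q] and [Node q]] and [Node q]]]
  [Node [Node [Node q] and [Node q]] and [Node [Node q] and [Node q]]]
  [Node [Node [Node q] and [Node [Node q] and [Node q]]] and [Node q]]
  [Node [Node [Node [Node q] and [Node q]] and [Node q]] and [Node q]]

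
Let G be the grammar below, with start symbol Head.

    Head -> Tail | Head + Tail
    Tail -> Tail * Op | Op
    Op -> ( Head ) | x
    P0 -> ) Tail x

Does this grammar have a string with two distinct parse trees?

Unambiguous

(P0 is unreachable from Head, so its rules don't affect L(Head).) This is a standard precedence ladder (Head over Tail over Op), with each level left-recursive on its own operator ('+' at Head, '*' at Tail). That structure is LR(1), hence unambiguous.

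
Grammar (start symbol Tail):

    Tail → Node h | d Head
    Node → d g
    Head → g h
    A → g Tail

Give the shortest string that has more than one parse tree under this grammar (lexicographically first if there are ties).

length 3: d g h has 2 parse trees

Two derivations of d g h:
  Tail ⇒ Node h ⇒ d g h
  Tail ⇒ d Head ⇒ d g h

d g h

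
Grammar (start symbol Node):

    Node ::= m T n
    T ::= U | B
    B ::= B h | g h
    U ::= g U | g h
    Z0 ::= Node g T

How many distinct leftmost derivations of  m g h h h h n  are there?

Parse trees for m g h h h h n:
  [Node m [T [B [B [B [B g h] h] h] h]] n]

1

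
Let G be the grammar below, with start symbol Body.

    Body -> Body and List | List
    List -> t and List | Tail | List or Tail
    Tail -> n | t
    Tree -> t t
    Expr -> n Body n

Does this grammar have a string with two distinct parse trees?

Ambiguous

Witness: t and n

Derivation 1: Body ⇒ Body and List ⇒ List and List ⇒ Tail and List ⇒ t and List ⇒ t and Tail ⇒ t and n
Derivation 2: Body ⇒ List ⇒ t and List ⇒ t and Tail ⇒ t and n

Two distinct leftmost derivations for the same string.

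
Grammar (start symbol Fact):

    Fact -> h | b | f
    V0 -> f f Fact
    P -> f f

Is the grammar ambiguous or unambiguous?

Unambiguous

(V0, P are unreachable from Fact, so their rules don't affect L(Fact).) Each reachable nonterminal has at most one production per leading terminal, and all productions are right-linear; the derivation is determined token-by-token.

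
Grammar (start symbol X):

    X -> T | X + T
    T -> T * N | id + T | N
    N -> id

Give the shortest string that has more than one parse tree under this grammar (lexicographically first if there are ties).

length 1: no string has ≥2 trees
length 3: id + id has 2 parse trees

Two derivations of id + id:
  X ⇒ T ⇒ id + T ⇒ id + N ⇒ id + id
  X ⇒ X + T ⇒ T + T ⇒ N + T ⇒ id + T ⇒ id + N ⇒ id + id

id + id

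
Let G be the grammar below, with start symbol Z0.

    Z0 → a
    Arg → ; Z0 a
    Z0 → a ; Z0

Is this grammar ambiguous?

Unambiguous

(Arg is unreachable from Z0, so its rules don't affect L(Z0).) The reachable grammar is A → atom sep A | atom. Each atom is followed by either the separator (recurse) or end-of-string (stop) — no choice point.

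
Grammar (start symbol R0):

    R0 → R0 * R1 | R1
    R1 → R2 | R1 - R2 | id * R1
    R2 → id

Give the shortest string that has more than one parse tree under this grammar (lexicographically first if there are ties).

length 1: no string has ≥2 trees
length 3: id * id has 2 parse trees

Two derivations of id * id:
  R0 ⇒ R0 * R1 ⇒ R1 * R1 ⇒ R2 * R1 ⇒ id * R1 ⇒ id * R2 ⇒ id * id
  R0 ⇒ R1 ⇒ id * R1 ⇒ id * R2 ⇒ id * id

id * id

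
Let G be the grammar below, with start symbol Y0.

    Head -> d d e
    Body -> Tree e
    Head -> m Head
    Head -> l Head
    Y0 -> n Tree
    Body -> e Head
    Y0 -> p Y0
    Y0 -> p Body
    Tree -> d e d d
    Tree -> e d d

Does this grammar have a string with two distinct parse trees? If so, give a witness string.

Ambiguous

Witness: p e d d e

Derivation 1: Y0 ⇒ p Body ⇒ p Tree e ⇒ p e d d e
Derivation 2: Y0 ⇒ p Body ⇒ p e Head ⇒ p e d d e

Two distinct leftmost derivations for the same string.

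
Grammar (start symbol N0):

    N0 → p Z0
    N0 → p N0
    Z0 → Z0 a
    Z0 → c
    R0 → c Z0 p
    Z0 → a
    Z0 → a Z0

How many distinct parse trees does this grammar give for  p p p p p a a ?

2

Parse trees for p p p p p a a:
  [N0 p [N0 p [N0 p [N0 p [N0 p [Z0 [Z0 a] a]]]]]]
  [N0 p [N0 p [N0 p [N0 p [N0 p [Z0 a [Z0 a]]]]]]]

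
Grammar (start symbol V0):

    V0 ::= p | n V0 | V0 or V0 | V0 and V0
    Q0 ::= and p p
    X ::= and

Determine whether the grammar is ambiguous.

Ambiguous

Witness: n p and p

Derivation 1: V0 ⇒ n V0 ⇒ n V0 and V0 ⇒ n p and V0 ⇒ n p and p
Derivation 2: V0 ⇒ V0 and V0 ⇒ n V0 and V0 ⇒ n p and V0 ⇒ n p and p

Two distinct leftmost derivations for the same string.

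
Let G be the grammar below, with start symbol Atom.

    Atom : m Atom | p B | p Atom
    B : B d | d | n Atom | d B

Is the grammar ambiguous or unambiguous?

Ambiguous

Witness: p d d

Derivation 1: Atom ⇒ p B ⇒ p B d ⇒ p d d
Derivation 2: Atom ⇒ p B ⇒ p d B ⇒ p d d

Two distinct leftmost derivations for the same string.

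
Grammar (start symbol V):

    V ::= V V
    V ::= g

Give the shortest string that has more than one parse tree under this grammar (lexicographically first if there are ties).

length 1: no string has ≥2 trees
length 2: no string has ≥2 trees
length 3: g g g has 2 parse trees

Two derivations of g g g:
  V ⇒ V V ⇒ V V V ⇒ g V V ⇒ g g V ⇒ g g g
  V ⇒ V V ⇒ g V ⇒ g V V ⇒ g g V ⇒ g g g

g g g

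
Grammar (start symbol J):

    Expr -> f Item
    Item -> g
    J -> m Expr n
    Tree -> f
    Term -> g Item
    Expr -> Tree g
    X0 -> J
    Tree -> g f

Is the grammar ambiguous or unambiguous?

Ambiguous

Witness: m f g n

Derivation 1: J ⇒ m Expr n ⇒ m f Item n ⇒ m f g n
Derivation 2: J ⇒ m Expr n ⇒ m Tree g n ⇒ m f g n

Two distinct leftmost derivations for the same string.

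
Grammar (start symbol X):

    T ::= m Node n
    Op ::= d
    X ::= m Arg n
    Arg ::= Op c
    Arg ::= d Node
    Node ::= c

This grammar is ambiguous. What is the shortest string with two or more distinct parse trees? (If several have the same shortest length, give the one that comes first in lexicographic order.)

length 4: m d c n has 2 parse trees

Two derivations of m d c n:
  X ⇒ m Arg n ⇒ m Op c n ⇒ m d c n
  X ⇒ m Arg n ⇒ m d Node n ⇒ m d c n

m d c n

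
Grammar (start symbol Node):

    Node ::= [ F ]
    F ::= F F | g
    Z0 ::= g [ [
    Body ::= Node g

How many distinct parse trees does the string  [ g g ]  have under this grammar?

Parse trees for [ g g ]:
  [Node [ [F [F g] [F g]] ]]

1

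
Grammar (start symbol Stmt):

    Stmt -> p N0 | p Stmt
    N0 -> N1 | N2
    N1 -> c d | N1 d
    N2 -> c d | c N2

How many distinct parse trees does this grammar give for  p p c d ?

Parse trees for p p c d:
  [Stmt p [Stmt p [N0 [N1 c d]]]]
  [Stmt p [Stmt p [N0 [N2 c d]]]]

2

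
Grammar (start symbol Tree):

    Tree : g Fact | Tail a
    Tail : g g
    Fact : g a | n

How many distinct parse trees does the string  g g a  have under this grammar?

Parse trees for g g a:
  [Tree g [Fact g a]]
  [Tree [Tail g g] a]

2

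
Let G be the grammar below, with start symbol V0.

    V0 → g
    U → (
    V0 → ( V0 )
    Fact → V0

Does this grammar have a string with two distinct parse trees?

Unambiguous

(Fact, U are unreachable from V0, so their rules don't affect L(V0).) Each string is a nest of matched brackets around a single atom. An opening bracket forces the recursive rule; an atom forces the base rule.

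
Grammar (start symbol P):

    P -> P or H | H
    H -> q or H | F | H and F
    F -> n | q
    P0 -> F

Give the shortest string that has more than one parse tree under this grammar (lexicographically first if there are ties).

length 1: no string has ≥2 trees
length 3: q or n has 2 parse trees

Two derivations of q or n:
  P ⇒ P or H ⇒ H or H ⇒ F or H ⇒ q or H ⇒ q or F ⇒ q or n
  P ⇒ H ⇒ q or H ⇒ q or F ⇒ q or n

q or n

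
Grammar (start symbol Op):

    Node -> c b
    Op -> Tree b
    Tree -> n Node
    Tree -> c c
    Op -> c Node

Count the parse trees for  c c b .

Parse trees for c c b:
  [Op [Tree c c] b]
  [Op c [Node c b]]

2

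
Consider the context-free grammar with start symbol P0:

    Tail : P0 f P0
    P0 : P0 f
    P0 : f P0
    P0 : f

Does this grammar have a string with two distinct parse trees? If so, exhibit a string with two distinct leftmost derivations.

Witness: f f

Derivation 1: P0 ⇒ P0 f ⇒ f f
Derivation 2: P0 ⇒ f P0 ⇒ f f

Two distinct leftmost derivations for the same string.

Ambiguous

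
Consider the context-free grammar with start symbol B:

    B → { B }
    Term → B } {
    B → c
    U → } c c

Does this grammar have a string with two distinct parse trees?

Unambiguous

(Term, U are unreachable from B, so their rules don't affect L(B).) L(B) is { openⁿ atom closeⁿ : n ≥ 0 }. The bracket depth fixes n, and the derivation is forced at every step.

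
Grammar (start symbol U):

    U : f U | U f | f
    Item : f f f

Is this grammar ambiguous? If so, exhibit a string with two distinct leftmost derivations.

Ambiguous

Witness: f f

Derivation 1: U ⇒ f U ⇒ f f
Derivation 2: U ⇒ U f ⇒ f f

Two distinct leftmost derivations for the same string.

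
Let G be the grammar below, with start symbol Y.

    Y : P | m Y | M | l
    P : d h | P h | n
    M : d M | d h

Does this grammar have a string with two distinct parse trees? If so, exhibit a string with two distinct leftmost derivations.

Ambiguous

Witness: d h

Derivation 1: Y ⇒ P ⇒ d h
Derivation 2: Y ⇒ M ⇒ d h

Two distinct leftmost derivations for the same string.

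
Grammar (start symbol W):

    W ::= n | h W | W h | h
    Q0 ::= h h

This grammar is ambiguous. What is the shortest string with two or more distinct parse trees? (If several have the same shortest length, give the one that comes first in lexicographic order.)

h h

length 1: no string has ≥2 trees
length 2: h h has 2 parse trees

Two derivations of h h:
  W ⇒ h W ⇒ h h
  W ⇒ W h ⇒ h h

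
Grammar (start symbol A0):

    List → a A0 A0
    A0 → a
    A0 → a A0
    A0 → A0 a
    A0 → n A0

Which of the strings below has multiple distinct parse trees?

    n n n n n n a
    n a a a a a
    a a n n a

n n n n n n a: 1 tree
n a a a a a: 31 trees
a a n n a: 1 tree

n a a a a a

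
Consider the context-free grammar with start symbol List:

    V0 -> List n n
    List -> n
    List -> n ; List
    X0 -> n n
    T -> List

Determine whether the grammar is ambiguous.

Unambiguous

(V0, X0, T are unreachable from List, so their rules don't affect L(List).) The reachable grammar is A → atom sep A | atom. Each atom is followed by either the separator (recurse) or end-of-string (stop) — no choice point.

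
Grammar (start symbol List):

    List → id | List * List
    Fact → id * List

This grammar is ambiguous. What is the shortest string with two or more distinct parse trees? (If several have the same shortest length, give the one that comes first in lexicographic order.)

id * id * id

length 1: no string has ≥2 trees
length 3: no string has ≥2 trees
length 5: id * id * id has 2 parse trees

Two derivations of id * id * id:
  List ⇒ List * List ⇒ id * List ⇒ id * List * List ⇒ id * id * List ⇒ id * id * id
  List ⇒ List * List ⇒ List * List * List ⇒ id * List * List ⇒ id * id * List ⇒ id * id * id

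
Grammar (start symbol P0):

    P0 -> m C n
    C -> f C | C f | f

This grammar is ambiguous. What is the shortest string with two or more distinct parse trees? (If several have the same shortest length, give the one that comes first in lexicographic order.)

length 3: no string has ≥2 trees
length 4: m f f n has 2 parse trees

Two derivations of m f f n:
  P0 ⇒ m C n ⇒ m f C n ⇒ m f f n
  P0 ⇒ m C n ⇒ m C f n ⇒ m f f n

m f f n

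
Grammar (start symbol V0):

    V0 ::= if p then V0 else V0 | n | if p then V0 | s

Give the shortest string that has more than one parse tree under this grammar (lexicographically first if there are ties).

length 1: no string has ≥2 trees
length 4: no string has ≥2 trees
length 6: no string has ≥2 trees
length 7: no string has ≥2 trees
length 9: if p then if p then n else n has 2 parse trees

Two derivations of if p then if p then n else n:
  V0 ⇒ if p then V0 else V0 ⇒ if p then if p then V0 else V0 ⇒ if p then if p then n else V0 ⇒ if p then if p then n else n
  V0 ⇒ if p then V0 ⇒ if p then if p then V0 else V0 ⇒ if p then if p then n else V0 ⇒ if p then if p then n else n

if p then if p then n else n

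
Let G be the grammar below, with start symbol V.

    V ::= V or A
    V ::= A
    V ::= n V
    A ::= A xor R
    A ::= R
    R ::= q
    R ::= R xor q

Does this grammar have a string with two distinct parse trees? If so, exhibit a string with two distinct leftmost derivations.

Ambiguous

Witness: q xor q

Derivation 1: V ⇒ A ⇒ A xor R ⇒ R xor R ⇒ q xor R ⇒ q xor q
Derivation 2: V ⇒ A ⇒ R ⇒ R xor q ⇒ q xor q

Two distinct leftmost derivations for the same string.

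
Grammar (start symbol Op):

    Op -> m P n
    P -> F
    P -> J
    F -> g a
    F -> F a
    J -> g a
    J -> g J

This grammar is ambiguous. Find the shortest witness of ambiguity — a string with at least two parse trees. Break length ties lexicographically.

length 4: m g a n has 2 parse trees

Two derivations of m g a n:
  Op ⇒ m P n ⇒ m F n ⇒ m g a n
  Op ⇒ m P n ⇒ m J n ⇒ m g a n

m g a n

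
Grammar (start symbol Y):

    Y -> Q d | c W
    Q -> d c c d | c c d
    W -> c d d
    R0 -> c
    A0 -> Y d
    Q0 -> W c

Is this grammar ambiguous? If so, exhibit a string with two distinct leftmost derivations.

Ambiguous

Witness: c c d d

Derivation 1: Y ⇒ Q d ⇒ c c d d
Derivation 2: Y ⇒ c W ⇒ c c d d

Two distinct leftmost derivations for the same string.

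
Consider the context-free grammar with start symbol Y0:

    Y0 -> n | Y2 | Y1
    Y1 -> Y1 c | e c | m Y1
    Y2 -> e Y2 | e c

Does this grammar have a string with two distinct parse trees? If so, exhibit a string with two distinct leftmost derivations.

Witness: e c

Derivation 1: Y0 ⇒ Y2 ⇒ e c
Derivation 2: Y0 ⇒ Y1 ⇒ e c

Two distinct leftmost derivations for the same string.

Ambiguous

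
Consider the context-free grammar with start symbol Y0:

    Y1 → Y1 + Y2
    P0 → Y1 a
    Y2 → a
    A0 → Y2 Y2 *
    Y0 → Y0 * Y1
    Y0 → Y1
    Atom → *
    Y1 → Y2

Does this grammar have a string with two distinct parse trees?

Unambiguous

Only Y0, Y1, Y2 are reachable from Y0; ignoring the rest: The grammar is stratified — Y0 handles '*' (left-recursive), Y1 handles '+', Y2 atoms. Each operator has a fixed associativity and precedence level, so every string has one parse.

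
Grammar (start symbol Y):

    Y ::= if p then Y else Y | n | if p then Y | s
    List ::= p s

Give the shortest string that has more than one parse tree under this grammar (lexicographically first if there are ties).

length 1: no string has ≥2 trees
length 4: no string has ≥2 trees
length 6: no string has ≥2 trees
length 7: no string has ≥2 trees
length 9: if p then if p then n else n has 2 parse trees

Two derivations of if p then if p then n else n:
  Y ⇒ if p then Y else Y ⇒ if p then if p then Y else Y ⇒ if p then if p then n else Y ⇒ if p then if p then n else n
  Y ⇒ if p then Y ⇒ if p then if p then Y else Y ⇒ if p then if p then n else Y ⇒ if p then if p then n else n

if p then if p then n else n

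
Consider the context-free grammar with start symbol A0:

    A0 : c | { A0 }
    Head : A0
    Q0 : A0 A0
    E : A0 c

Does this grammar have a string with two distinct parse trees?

Only A0 is reachable from A0; ignoring the rest: Each string is a nest of matched brackets around a single atom. An opening bracket forces the recursive rule; an atom forces the base rule.

Unambiguous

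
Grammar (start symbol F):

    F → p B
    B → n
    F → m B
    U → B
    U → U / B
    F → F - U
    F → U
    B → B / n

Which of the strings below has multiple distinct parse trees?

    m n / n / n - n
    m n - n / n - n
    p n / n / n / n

m n / n / n - n: 1 tree
m n - n / n - n: 2 trees
p n / n / n / n: 1 tree

m n - n / n - n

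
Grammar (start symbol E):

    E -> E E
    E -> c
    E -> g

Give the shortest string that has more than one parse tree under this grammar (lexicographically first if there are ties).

c c c

length 1: no string has ≥2 trees
length 2: no string has ≥2 trees
length 3: c c c has 2 parse trees

Two derivations of c c c:
  E ⇒ E E ⇒ E E E ⇒ c E E ⇒ c c E ⇒ c c c
  E ⇒ E E ⇒ c E ⇒ c E E ⇒ c c E ⇒ c c c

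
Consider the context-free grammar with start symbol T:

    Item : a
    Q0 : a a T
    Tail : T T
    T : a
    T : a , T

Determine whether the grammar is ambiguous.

(Item, Q0, Tail are unreachable from T, so their rules don't affect L(T).) The reachable grammar is A → atom sep A | atom. Each atom is followed by either the separator (recurse) or end-of-string (stop) — no choice point.

Unambiguous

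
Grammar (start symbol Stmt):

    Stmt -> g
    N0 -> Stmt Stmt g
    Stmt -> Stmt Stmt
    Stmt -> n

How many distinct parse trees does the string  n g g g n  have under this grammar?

14

Parse trees for n g g g n (showing first 6 of 14):
  [Stmt [Stmt n] [Stmt [Stmt g] [Stmt [Stmt g] [Stmt [Stmt g] [Stmt n]]]]]
  [Stmt [Stmt n] [Stmt [Stmt g] [Stmt [Stmt [Stmt g] [Stmt g]] [Stmt n]]]]
  [Stmt [Stmt n] [Stmt [Stmt [Stmt g] [Stmt g]] [Stmt [Stmt g] [Stmt n]]]]
  [Stmt [Stmt n] [Stmt [Stmt [Stmt g] [Stmt [Stmt g] [Stmt g]]] [Stmt n]]]
  [Stmt [Stmt n] [Stmt [Stmt [Stmt [Stmt g] [Stmt g]] [Stmt g]] [Stmt n]]]
  [Stmt [Stmt [Stmt n] [Stmt g]] [Stmt [Stmt g] [Stmt [Stmt g] [Stmt n]]]]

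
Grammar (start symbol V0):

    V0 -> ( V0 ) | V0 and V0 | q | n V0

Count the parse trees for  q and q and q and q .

5

Parse trees for q and q and q and q:
  [V0 [V0 q] and [V0 [V0 q] and [V0 [V0 q] and [V0 q]]]]
  [V0 [V0 q] and [V0 [V0 [V0 q] and [V0 q]] and [V0 q]]]
  [V0 [V0 [V0 q] and [V0 q]] and [V0 [V0 q] and [V0 q]]]
  [V0 [V0 [V0 q] and [V0 [V0 q] and [V0 q]]] and [V0 q]]
  [V0 [V0 [V0 [V0 q] and [V0 q]] and [V0 q]] and [V0 q]]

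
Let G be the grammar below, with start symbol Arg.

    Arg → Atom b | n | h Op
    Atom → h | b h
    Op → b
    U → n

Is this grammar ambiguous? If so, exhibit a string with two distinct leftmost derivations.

Ambiguous

Witness: h b

Derivation 1: Arg ⇒ Atom b ⇒ h b
Derivation 2: Arg ⇒ h Op ⇒ h b

Two distinct leftmost derivations for the same string.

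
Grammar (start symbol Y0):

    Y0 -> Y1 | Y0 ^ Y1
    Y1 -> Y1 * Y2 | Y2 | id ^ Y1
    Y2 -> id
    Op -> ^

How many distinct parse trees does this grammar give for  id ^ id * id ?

3

Parse trees for id ^ id * id:
  [Y0 [Y1 [Y1 id ^ [Y1 [Y2 id]]] * [Y2 id]]]
  [Y0 [Y1 id ^ [Y1 [Y1 [Y2 id]] * [Y2 id]]]]
  [Y0 [Y0 [Y1 [Y2 id]]] ^ [Y1 [Y1 [Y2 id]] * [Y2 id]]]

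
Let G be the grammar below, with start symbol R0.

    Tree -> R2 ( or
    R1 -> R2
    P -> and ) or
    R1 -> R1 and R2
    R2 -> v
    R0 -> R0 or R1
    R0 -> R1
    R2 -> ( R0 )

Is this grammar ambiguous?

Unambiguous

(Tree, P are unreachable from R0, so their rules don't affect L(R0).) R0 → R0 or R1 | R1  ;  R1 → R1 and R2 | R2  — a left-associative chain with R2 at the bottom. Each string factors uniquely by precedence.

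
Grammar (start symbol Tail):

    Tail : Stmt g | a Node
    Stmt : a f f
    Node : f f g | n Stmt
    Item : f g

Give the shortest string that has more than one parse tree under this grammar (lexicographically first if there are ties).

length 4: a f f g has 2 parse trees

Two derivations of a f f g:
  Tail ⇒ Stmt g ⇒ a f f g
  Tail ⇒ a Node ⇒ a f f g

a f f g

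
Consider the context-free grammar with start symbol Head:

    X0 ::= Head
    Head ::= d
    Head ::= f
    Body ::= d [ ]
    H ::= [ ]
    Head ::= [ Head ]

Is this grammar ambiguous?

Only Head is reachable from Head; ignoring the rest: L(Head) is { openⁿ atom closeⁿ : n ≥ 0 }. The bracket depth fixes n, and the derivation is forced at every step.

Unambiguous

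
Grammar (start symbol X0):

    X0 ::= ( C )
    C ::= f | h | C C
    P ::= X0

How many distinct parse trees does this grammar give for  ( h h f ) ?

2

Parse trees for ( h h f ):
  [X0 ( [C [C h] [C [C h] [C f]]] )]
  [X0 ( [C [C [C h] [C h]] [C f]] )]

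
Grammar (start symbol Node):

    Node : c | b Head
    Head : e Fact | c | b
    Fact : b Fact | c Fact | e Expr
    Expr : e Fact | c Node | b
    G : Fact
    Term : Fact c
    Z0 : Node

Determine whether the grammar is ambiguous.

Unambiguous

(G, Term, Z0 are unreachable from Node, so their rules don't affect L(Node).) Restricted to the reachable nonterminals, every rule has the form A → t or A → t B, and no two rules for the same A share a first terminal. The grammar encodes a DFA — one run per string.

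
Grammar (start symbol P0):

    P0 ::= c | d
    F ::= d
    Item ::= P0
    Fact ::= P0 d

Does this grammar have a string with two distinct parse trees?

Unambiguous

(F, Item, Fact are unreachable from P0, so their rules don't affect L(P0).) The reachable rules are right-linear with at most one rule per (nonterminal, next-terminal) pair. Each input token forces the next rule, so parsing is deterministic.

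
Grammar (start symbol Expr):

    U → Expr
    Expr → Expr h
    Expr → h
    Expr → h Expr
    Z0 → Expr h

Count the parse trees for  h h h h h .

16

Parse trees for h h h h h (showing first 6 of 16):
  [Expr [Expr [Expr [Expr [Expr h] h] h] h] h]
  [Expr [Expr [Expr [Expr h [Expr h]] h] h] h]
  [Expr [Expr [Expr h [Expr [Expr h] h]] h] h]
  [Expr [Expr [Expr h [Expr h [Expr h]]] h] h]
  [Expr [Expr h [Expr [Expr [Expr h] h] h]] h]
  [Expr [Expr h [Expr [Expr h [Expr h]] h]] h]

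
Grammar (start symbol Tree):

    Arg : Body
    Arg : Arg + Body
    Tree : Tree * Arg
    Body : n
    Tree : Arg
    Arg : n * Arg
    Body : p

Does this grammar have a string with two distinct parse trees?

Witness: n * n

Derivation 1: Tree ⇒ Tree * Arg ⇒ Arg * Arg ⇒ Body * Arg ⇒ n * Arg ⇒ n * Body ⇒ n * n
Derivation 2: Tree ⇒ Arg ⇒ n * Arg ⇒ n * Body ⇒ n * n

Two distinct leftmost derivations for the same string.

Ambiguous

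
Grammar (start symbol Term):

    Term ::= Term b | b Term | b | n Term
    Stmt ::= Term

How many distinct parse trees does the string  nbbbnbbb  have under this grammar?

29

Parse trees for nbbbnbbb (showing first 6 of 29):
  [Term [Term [Term n [Term b [Term b [Term b [Term n [Term b]]]]]] b] b]
  [Term [Term n [Term [Term b [Term b [Term b [Term n [Term b]]]]] b]] b]
  [Term [Term n [Term b [Term [Term b [Term b [Term n [Term b]]]] b]]] b]
  [Term [Term n [Term b [Term b [Term [Term b [Term n [Term b]]] b]]]] b]
  [Term [Term n [Term b [Term b [Term b [Term [Term n [Term b]] b]]]]] b]
  [Term [Term n [Term b [Term b [Term b [Term n [Term [Term b] b]]]]]] b]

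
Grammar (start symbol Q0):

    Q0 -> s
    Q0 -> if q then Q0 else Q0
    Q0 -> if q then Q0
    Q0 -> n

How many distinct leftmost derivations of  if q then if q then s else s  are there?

2

Parse trees for if q then if q then s else s:
  [Q0 if q then [Q0 if q then [Q0 s]] else [Q0 s]]
  [Q0 if q then [Q0 if q then [Q0 s] else [Q0 s]]]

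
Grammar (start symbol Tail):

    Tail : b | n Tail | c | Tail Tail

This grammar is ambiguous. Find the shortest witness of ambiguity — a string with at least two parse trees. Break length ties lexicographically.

b b b

length 1: no string has ≥2 trees
length 2: no string has ≥2 trees
length 3: b b b has 2 parse trees

Two derivations of b b b:
  Tail ⇒ Tail Tail ⇒ b Tail ⇒ b Tail Tail ⇒ b b Tail ⇒ b b b
  Tail ⇒ Tail Tail ⇒ Tail Tail Tail ⇒ b Tail Tail ⇒ b b Tail ⇒ b b b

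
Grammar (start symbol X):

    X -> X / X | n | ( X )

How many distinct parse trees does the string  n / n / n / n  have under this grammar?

5

Parse trees for n / n / n / n:
  [X [X n] / [X [X n] / [X [X n] / [X n]]]]
  [X [X n] / [X [X [X n] / [X n]] / [X n]]]
  [X [X [X n] / [X n]] / [X [X n] / [X n]]]
  [X [X [X n] / [X [X n] / [X n]]] / [X n]]
  [X [X [X [X n] / [X n]] / [X n]] / [X n]]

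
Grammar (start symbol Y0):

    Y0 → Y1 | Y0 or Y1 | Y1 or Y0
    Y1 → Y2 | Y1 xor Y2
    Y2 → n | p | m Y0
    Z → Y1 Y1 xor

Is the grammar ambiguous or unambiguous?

Ambiguous

Witness: n or n

Derivation 1: Y0 ⇒ Y0 or Y1 ⇒ Y1 or Y1 ⇒ Y2 or Y1 ⇒ n or Y1 ⇒ n or Y2 ⇒ n or n
Derivation 2: Y0 ⇒ Y1 or Y0 ⇒ Y2 or Y0 ⇒ n or Y0 ⇒ n or Y1 ⇒ n or Y2 ⇒ n or n

Two distinct leftmost derivations for the same string.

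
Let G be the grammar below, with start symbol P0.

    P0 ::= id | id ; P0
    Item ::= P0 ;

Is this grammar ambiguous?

Unambiguous

Only P0 is reachable from P0; ignoring the rest: Right-recursive list with a separator: after each atom, whether the separator follows determines the rule. One parse per string.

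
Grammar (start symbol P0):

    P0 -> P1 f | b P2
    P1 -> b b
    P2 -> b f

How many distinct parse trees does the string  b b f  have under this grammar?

Parse trees for b b f:
  [P0 [P1 b b] f]
  [P0 b [P2 b f]]

2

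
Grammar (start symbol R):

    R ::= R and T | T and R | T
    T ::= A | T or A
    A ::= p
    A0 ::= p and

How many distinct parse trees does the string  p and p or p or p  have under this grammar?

Parse trees for p and p or p or p:
  [R [R [T [A p]]] and [T [T [T [A p]] or [A p]] or [A p]]]
  [R [T [A p]] and [R [T [T [T [A p]] or [A p]] or [A p]]]]

2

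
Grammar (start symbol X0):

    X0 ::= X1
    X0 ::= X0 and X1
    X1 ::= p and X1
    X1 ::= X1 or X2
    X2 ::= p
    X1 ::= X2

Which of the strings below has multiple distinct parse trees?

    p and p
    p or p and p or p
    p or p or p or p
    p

p and p: 2 trees
p or p and p or p: 1 tree
p or p or p or p: 1 tree
p: 1 tree

p and p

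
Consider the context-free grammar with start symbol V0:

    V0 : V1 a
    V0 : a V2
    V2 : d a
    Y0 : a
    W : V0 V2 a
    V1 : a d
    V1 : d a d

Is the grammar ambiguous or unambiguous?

Ambiguous

Witness: a d a

Derivation 1: V0 ⇒ V1 a ⇒ a d a
Derivation 2: V0 ⇒ a V2 ⇒ a d a

Two distinct leftmost derivations for the same string.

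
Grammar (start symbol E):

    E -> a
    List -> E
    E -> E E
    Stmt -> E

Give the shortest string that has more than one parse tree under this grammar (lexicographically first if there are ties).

length 1: no string has ≥2 trees
length 2: no string has ≥2 trees
length 3: a a a has 2 parse trees

Two derivations of a a a:
  E ⇒ E E ⇒ a E ⇒ a E E ⇒ a a E ⇒ a a a
  E ⇒ E E ⇒ E E E ⇒ a E E ⇒ a a E ⇒ a a a

a a a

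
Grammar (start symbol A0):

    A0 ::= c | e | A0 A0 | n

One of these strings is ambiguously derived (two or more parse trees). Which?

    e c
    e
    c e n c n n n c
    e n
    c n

e c: 1 tree
e: 1 tree
c e n c n n n c: 429 trees
e n: 1 tree
c n: 1 tree

c e n c n n n c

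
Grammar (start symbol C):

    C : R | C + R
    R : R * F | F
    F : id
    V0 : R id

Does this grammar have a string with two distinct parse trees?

Unambiguous

Only C, R, F are reachable from C; ignoring the rest: C → C + R | R  ;  R → R * F | F  — a left-associative chain with F at the bottom. Each string factors uniquely by precedence.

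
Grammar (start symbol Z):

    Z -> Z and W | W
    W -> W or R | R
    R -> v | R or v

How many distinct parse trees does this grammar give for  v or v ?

2

Parse trees for v or v:
  [Z [W [W [R v]] or [R v]]]
  [Z [W [R [R v] or v]]]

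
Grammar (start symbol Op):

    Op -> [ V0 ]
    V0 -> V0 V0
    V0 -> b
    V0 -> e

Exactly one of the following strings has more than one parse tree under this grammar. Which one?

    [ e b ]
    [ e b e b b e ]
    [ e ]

[ e b e b b e ]

[ e b ]: 1 tree
[ e b e b b e ]: 42 trees
[ e ]: 1 tree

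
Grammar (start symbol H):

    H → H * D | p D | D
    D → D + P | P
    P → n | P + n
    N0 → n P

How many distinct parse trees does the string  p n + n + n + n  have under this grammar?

8

Parse trees for p n + n + n + n:
  [H p [D [D [P n]] + [P [P [P n] + n] + n]]]
  [H p [D [D [D [P n]] + [P n]] + [P [P n] + n]]]
  [H p [D [D [P [P n] + n]] + [P [P n] + n]]]
  [H p [D [D [D [P n]] + [P [P n] + n]] + [P n]]]
  [H p [D [D [D [D [P n]] + [P n]] + [P n]] + [P n]]]
  [H p [D [D [D [P [P n] + n]] + [P n]] + [P n]]]
  [H p [D [D [P [P [P n] + n] + n]] + [P n]]]
  [H p [D [P [P [P [P n] + n] + n] + n]]]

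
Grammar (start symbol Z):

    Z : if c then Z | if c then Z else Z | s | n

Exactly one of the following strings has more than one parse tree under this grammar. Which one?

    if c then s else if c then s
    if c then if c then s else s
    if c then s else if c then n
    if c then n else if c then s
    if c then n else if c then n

if c then s else if c then s: 1 tree
if c then if c then s else s: 2 trees
if c then s else if c then n: 1 tree
if c then n else if c then s: 1 tree
if c then n else if c then n: 1 tree

if c then if c then s else s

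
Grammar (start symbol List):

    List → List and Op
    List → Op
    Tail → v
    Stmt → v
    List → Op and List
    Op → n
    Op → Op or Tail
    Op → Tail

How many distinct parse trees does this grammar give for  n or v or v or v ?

1

Parse trees for n or v or v or v:
  [List [Op [Op [Op [Op n] or [Tail v]] or [Tail v]] or [Tail v]]]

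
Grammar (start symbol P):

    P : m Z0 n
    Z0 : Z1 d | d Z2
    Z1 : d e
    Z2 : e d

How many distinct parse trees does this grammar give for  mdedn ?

2

Parse trees for mdedn:
  [P m [Z0 [Z1 d e] d] n]
  [P m [Z0 d [Z2 e d]] n]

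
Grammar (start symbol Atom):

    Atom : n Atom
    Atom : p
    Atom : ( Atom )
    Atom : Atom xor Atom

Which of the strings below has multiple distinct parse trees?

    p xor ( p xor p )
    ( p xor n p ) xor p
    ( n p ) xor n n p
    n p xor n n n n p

p xor ( p xor p ): 1 tree
( p xor n p ) xor p: 1 tree
( n p ) xor n n p: 1 tree
n p xor n n n n p: 2 trees

n p xor n n n n p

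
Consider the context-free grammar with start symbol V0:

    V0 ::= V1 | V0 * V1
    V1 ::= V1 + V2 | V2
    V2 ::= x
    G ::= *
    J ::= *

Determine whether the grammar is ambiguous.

(G, J are unreachable from V0, so their rules don't affect L(V0).) This is a standard precedence ladder (V0 over V1 over V2), with each level left-recursive on its own operator ('*' at V0, '+' at V1). That structure is LR(1), hence unambiguous.

Unambiguous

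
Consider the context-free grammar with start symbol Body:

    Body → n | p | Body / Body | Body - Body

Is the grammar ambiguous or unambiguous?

Witness: n - n - n

Derivation 1: Body ⇒ Body - Body ⇒ n - Body ⇒ n - Body - Body ⇒ n - n - Body ⇒ n - n - n
Derivation 2: Body ⇒ Body - Body ⇒ Body - Body - Body ⇒ n - Body - Body ⇒ n - n - Body ⇒ n - n - n

Two distinct leftmost derivations for the same string.

Ambiguous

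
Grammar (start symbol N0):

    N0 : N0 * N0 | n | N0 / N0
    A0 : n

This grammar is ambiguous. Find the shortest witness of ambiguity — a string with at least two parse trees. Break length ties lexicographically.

n * n * n

length 1: no string has ≥2 trees
length 3: no string has ≥2 trees
length 5: n * n * n has 2 parse trees

Two derivations of n * n * n:
  N0 ⇒ N0 * N0 ⇒ N0 * N0 * N0 ⇒ n * N0 * N0 ⇒ n * n * N0 ⇒ n * n * n
  N0 ⇒ N0 * N0 ⇒ n * N0 ⇒ n * N0 * N0 ⇒ n * n * N0 ⇒ n * n * n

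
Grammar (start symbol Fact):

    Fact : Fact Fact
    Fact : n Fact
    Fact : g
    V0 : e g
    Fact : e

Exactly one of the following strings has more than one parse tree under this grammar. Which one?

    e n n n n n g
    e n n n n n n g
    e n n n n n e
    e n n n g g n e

e n n n g g n e

e n n n n n g: 1 tree
e n n n n n n g: 1 tree
e n n n n n e: 1 tree
e n n n g g n e: 20 trees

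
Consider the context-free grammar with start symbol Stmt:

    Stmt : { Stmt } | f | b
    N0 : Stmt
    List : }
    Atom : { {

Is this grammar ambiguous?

Only Stmt is reachable from Stmt; ignoring the rest: L(Stmt) is { openⁿ atom closeⁿ : n ≥ 0 }. The bracket depth fixes n, and the derivation is forced at every step.

Unambiguous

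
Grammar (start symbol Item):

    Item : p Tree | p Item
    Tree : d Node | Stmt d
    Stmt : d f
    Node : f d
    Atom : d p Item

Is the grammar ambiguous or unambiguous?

Witness: p d f d

Derivation 1: Item ⇒ p Tree ⇒ p d Node ⇒ p d f d
Derivation 2: Item ⇒ p Tree ⇒ p Stmt d ⇒ p d f d

Two distinct leftmost derivations for the same string.

Ambiguous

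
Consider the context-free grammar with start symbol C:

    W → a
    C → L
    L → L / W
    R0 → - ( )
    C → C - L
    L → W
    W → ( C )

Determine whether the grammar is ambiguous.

Unambiguous

(R0 is unreachable from C, so its rules don't affect L(C).) C → C - L | L  ;  L → L / W | W  — a left-associative chain with W at the bottom. Each string factors uniquely by precedence.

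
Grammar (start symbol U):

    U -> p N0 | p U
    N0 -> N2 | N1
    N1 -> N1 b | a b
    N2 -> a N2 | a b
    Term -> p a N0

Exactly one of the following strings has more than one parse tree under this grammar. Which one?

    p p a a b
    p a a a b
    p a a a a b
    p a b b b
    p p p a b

p p a a b: 1 tree
p a a a b: 1 tree
p a a a a b: 1 tree
p a b b b: 1 tree
p p p a b: 2 trees

p p p a b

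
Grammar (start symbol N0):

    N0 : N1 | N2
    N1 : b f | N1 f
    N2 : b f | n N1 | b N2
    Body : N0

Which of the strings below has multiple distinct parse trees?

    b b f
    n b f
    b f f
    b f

b b f: 1 tree
n b f: 1 tree
b f f: 1 tree
b f: 2 trees

b f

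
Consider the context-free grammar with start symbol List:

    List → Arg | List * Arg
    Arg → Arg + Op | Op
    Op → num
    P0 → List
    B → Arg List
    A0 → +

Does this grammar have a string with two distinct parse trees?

Only List, Arg, Op are reachable from List; ignoring the rest: List → List * Arg | Arg  ;  Arg → Arg + Op | Op  — a left-associative chain with Op at the bottom. Each string factors uniquely by precedence.

Unambiguous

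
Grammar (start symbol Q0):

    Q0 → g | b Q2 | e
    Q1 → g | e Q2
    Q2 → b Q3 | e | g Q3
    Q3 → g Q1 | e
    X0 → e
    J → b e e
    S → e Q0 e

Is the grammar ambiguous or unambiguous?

(X0, J, S are unreachable from Q0, so their rules don't affect L(Q0).) The reachable rules are right-linear with at most one rule per (nonterminal, next-terminal) pair. Each input token forces the next rule, so parsing is deterministic.

Unambiguous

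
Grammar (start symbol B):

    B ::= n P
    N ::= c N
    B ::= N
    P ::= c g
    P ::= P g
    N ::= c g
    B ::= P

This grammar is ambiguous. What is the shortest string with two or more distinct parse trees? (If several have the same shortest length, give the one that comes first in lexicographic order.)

c g

length 2: c g has 2 parse trees

Two derivations of c g:
  B ⇒ N ⇒ c g
  B ⇒ P ⇒ c g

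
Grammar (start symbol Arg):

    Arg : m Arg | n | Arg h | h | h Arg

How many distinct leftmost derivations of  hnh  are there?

2

Parse trees for hnh:
  [Arg [Arg h [Arg n]] h]
  [Arg h [Arg [Arg n] h]]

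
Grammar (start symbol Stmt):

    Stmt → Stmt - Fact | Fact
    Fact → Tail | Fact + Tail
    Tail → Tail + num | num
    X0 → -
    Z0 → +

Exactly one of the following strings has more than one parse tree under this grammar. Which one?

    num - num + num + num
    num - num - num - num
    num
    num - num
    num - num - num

num - num + num + num: 4 trees
num - num - num - num: 1 tree
num: 1 tree
num - num: 1 tree
num - num - num: 1 tree

num - num + num + num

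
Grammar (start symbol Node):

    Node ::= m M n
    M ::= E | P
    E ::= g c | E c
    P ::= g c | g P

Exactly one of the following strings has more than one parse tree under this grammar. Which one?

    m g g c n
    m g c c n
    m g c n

m g g c n: 1 tree
m g c c n: 1 tree
m g c n: 2 trees

m g c n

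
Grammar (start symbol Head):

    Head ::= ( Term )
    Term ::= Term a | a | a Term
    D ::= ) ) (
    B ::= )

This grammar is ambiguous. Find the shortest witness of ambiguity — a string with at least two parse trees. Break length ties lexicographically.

( a a )

length 3: no string has ≥2 trees
length 4: ( a a ) has 2 parse trees

Two derivations of ( a a ):
  Head ⇒ ( Term ) ⇒ ( Term a ) ⇒ ( a a )
  Head ⇒ ( Term ) ⇒ ( a Term ) ⇒ ( a a )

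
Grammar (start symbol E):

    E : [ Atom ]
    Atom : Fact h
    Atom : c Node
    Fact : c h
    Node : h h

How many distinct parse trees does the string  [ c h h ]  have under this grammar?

2

Parse trees for [ c h h ]:
  [E [ [Atom [Fact c h] h] ]]
  [E [ [Atom c [Node h h]] ]]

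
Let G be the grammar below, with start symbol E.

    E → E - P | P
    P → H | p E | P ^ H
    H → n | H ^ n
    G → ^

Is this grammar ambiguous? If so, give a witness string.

Witness: n ^ n

Derivation 1: E ⇒ P ⇒ H ⇒ H ^ n ⇒ n ^ n
Derivation 2: E ⇒ P ⇒ P ^ H ⇒ H ^ H ⇒ n ^ H ⇒ n ^ n

Two distinct leftmost derivations for the same string.

Ambiguous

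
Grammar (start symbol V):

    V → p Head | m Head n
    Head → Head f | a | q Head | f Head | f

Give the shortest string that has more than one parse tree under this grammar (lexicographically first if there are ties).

length 2: no string has ≥2 trees
length 3: p f f has 2 parse trees

Two derivations of p f f:
  V ⇒ p Head ⇒ p Head f ⇒ p f f
  V ⇒ p Head ⇒ p f Head ⇒ p f f

p f f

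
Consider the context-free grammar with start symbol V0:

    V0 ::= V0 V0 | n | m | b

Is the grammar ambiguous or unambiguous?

Witness: b b b

Derivation 1: V0 ⇒ V0 V0 ⇒ V0 V0 V0 ⇒ b V0 V0 ⇒ b b V0 ⇒ b b b
Derivation 2: V0 ⇒ V0 V0 ⇒ b V0 ⇒ b V0 V0 ⇒ b b V0 ⇒ b b b

Two distinct leftmost derivations for the same string.

Ambiguous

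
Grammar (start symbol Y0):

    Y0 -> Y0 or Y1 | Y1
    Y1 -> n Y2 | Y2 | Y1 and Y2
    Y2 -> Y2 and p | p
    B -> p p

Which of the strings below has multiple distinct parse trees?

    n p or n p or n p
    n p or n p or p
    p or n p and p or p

p or n p and p or p

n p or n p or n p: 1 tree
n p or n p or p: 1 tree
p or n p and p or p: 2 trees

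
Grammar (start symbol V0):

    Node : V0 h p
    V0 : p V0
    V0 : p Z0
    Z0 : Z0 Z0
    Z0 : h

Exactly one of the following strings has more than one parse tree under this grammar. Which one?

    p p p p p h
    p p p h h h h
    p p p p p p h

p p p h h h h

p p p p p h: 1 tree
p p p h h h h: 5 trees
p p p p p p h: 1 tree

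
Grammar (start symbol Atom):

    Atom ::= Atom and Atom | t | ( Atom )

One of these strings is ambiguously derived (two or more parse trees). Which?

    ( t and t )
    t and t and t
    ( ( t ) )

t and t and t

( t and t ): 1 tree
t and t and t: 2 trees
( ( t ) ): 1 tree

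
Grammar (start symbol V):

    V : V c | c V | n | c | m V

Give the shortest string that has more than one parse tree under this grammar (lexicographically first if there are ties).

length 1: no string has ≥2 trees
length 2: c c has 2 parse trees

Two derivations of c c:
  V ⇒ V c ⇒ c c
  V ⇒ c V ⇒ c c

c c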